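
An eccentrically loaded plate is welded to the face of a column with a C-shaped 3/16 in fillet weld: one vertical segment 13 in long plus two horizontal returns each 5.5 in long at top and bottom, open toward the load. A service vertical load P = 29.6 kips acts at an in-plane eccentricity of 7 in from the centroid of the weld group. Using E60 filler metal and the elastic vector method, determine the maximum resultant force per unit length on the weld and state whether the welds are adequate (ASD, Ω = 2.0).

E60XX → F_EXX = 60 ksi.
Total weld length L_w = 24 in. Treat welds as unit-width lines.
Centroid: x̄ = 2×5.5×2.75 / 24 = 1.26 in from the vertical weld.
Polar moment about centroid: J = I_x + I_y = [13³/12 + 2×5.5×6.5²] + [13×1.26² + 2(5.5³/12 + 5.5×1.49²)] = 720.6 in³.
Direct shear f_v = P/L_w = 29.6 / 24 = 1.233 kip/in (vertical).
Torsion M = P·e = 29.6 × 7 = 207.2 kip·in.
Critical point at (x, y) = (4.24, 6.5) from centroid. f_tx = M·y/J = 1.869 kip/in; f_ty = M·x/J = 1.219 kip/in.
Resultant f_max = √[f_tx² + (f_v + f_ty)²] = √[1.869² + (1.233 + 1.219)²] = 3.083 kip/in.
Capacity per unit length: r_n/Ω = (1/2.0) × 0.6 × 60 × (0.707 × 0.1875) = 2.386 kip/in.
3.083 > 2.386 → NOT adequate.

f_max ≈ 3.08 kip/in; NOT adequate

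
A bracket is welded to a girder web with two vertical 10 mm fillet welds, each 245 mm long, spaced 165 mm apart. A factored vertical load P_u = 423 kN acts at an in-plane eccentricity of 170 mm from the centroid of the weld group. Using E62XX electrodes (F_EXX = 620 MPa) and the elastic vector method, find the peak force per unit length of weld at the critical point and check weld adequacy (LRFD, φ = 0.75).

Total weld length L_w = 490 mm. Treat welds as unit-width lines.
Polar moment about centroid: J = 2[d³/12 + d(b/2)²] = 2[245³/12 + 245×82.5²] = 5786000 mm³.
Direct shear f_v = P/L_w = 423×10³ / 490 = 863.3 N/mm (vertical).
Torsion M = P·e = 423×10³ × 170 = 71910000 N·mm.
Critical point at (x, y) = (82.5, 122.5) from centroid. f_tx = M·y/J = 1522 N/mm; f_ty = M·x/J = 1025 N/mm.
Resultant f_max = √[f_tx² + (f_v + f_ty)²] = √[1522² + (863.3 + 1025)²] = 2426 N/mm.
Capacity per unit length: φr_n = 0.75 × 0.6 × 620 × (0.707 × 10) = 1973 N/mm.
2426 > 1973 → NOT adequate.

f_max ≈ 2430 N/mm; NOT adequate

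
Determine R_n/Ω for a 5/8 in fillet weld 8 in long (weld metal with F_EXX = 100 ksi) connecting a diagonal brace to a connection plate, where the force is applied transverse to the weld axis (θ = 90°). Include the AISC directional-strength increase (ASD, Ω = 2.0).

t_e = 0.707 × 0.625 = 0.4419 in; A_we = 0.4419 × 8 = 3.535 in².
Directional factor: 1.0 + 0.5 sin^1.5(90°) = 1.5.
F_nw = 0.6 × 100 × 1.5 = 90 ksi.
R_n/Ω = (90 × 3.535) / 2.0 = 159.1 kip.

R_n/Ω ≈ 159 kip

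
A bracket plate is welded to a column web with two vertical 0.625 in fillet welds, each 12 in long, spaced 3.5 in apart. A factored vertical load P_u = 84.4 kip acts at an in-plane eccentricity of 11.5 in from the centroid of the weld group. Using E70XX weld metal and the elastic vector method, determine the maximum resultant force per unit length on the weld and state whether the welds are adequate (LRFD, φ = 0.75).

E70XX → F_EXX = 70 ksi.
Total weld length L_w = 24 in. Treat welds as unit-width lines.
Polar moment about centroid: J = 2[d³/12 + d(b/2)²] = 2[12³/12 + 12×1.75²] = 361.5 in³.
Direct shear f_v = P/L_w = 84.4 / 24 = 3.517 kip/in (vertical).
Torsion M = P·e = 84.4 × 11.5 = 970.6 kip·in.
Critical point at (x, y) = (1.75, 6) from centroid. f_tx = M·y/J = 16.11 kip/in; f_ty = M·x/J = 4.699 kip/in.
Resultant f_max = √[f_tx² + (f_v + f_ty)²] = √[16.11² + (3.517 + 4.699)²] = 18.08 kip/in.
Capacity per unit length: φr_n = 0.75 × 0.6 × 70 × (0.707 × 0.625) = 13.92 kip/in.
18.08 > 13.92 → NOT adequate.

f_max ≈ 18.1 kip/in; NOT adequate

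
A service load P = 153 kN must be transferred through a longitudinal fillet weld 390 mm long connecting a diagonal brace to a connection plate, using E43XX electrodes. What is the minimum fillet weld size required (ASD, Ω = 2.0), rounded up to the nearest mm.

w = 5 mm

E43XX → F_EXX = 430 MPa.
Total weld length L = 390 mm.
Required throat t_e = P × Ω / (0.6 F_EXX × L) = 153 × 2.0 / (0.6 × 430 × 390 × 10⁻³) = 3.041 mm.
Required leg w = t_e / 0.707 = 4.301 mm → use 5 mm.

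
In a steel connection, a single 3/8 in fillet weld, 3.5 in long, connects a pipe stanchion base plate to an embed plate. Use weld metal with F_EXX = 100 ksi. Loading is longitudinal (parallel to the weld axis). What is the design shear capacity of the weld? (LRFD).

Effective throat t_e = 0.707 × 0.375 = 0.2651 in.
Total length L = 3.5 in; A_we = 0.2651 × 3.5 = 0.9279 in².
F_nw = 0.6 F_EXX = 0.6 × 100 = 60 ksi.
φR_n = 0.75 × 60 × 0.9279 = 41.76 kips.

φR_n ≈ 41.8 kips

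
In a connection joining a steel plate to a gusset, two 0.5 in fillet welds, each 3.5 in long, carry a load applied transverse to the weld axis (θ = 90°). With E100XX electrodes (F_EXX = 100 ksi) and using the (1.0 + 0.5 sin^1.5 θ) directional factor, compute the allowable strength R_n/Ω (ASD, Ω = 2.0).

R_n/Ω ≈ 111 kip

t_e = 0.707 × 0.5 = 0.3535 in; A_we = 0.3535 × 7 = 2.474 in².
Directional factor: 1.0 + 0.5 sin^1.5(90°) = 1.5.
F_nw = 0.6 × 100 × 1.5 = 90 ksi.
R_n/Ω = (90 × 2.474) / 2.0 = 111.4 kip.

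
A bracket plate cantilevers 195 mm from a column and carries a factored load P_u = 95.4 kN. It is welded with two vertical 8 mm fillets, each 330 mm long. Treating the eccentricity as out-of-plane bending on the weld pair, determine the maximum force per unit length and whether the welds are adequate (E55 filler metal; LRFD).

f_max ≈ 532 N/mm; adequate

E55XX → F_EXX = 550 MPa.
L_w = 2 × 330 = 660 mm; section modulus (unit throat) S = 2 × L²/6 = 36300 mm².
Direct shear f_v = P/L_w = 95.4×10³/660 = 144.5 N/mm.
Moment M = P × e = 95.4×10³ × 195 = 18603000 N·mm; bending f_b = M/S = 512.5 N/mm.
f_max = √(f_v² + f_b²) = √(144.5² + 512.5²) = 532.5 N/mm.
φr_n = 0.75 × 0.6 × 550 × (0.707 × 8) = 1400 N/mm → adequate.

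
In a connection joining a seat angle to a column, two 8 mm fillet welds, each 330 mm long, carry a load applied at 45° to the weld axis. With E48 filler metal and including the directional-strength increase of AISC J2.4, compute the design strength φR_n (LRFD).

E48XX → F_EXX = 480 MPa.
t_e = 0.707 × 8 = 5.656 mm; A_we = 5.656 × 660 = 3733 mm².
Directional factor: 1.0 + 0.5 sin^1.5(45°) = 1.297.
F_nw = 0.6 × 480 × 1.297 = 373.6 MPa.
φR_n = 0.75 × 373.6 × 3733 × 10⁻³ = 1046 kN.

φR_n ≈ 1050 kN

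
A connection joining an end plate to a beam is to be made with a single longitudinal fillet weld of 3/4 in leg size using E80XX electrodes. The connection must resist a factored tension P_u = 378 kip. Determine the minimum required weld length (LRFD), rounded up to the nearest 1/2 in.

E80XX → F_EXX = 80 ksi.
Throat t_e = 0.707 × 0.75 = 0.5302 in.
φr_n = 0.75 × 0.6 × 80 × 0.5302 = 19.09 kip/in.
L_req = P_u / φr_n = 378 / 19.09 = 19.8 in total.
Round up → use L = 20 in.

L = 20 in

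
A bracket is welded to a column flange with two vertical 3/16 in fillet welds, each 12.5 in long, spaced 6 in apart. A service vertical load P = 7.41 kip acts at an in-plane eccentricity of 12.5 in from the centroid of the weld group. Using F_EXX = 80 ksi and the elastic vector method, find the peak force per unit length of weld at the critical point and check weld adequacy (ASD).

f_max ≈ 1.32 kip/in; adequate

Total weld length L_w = 25 in. Treat welds as unit-width lines.
Polar moment about centroid: J = 2[d³/12 + d(b/2)²] = 2[12.5³/12 + 12.5×3²] = 550.5 in³.
Direct shear f_v = P/L_w = 7.41 / 25 = 0.2964 kip/in (vertical).
Torsion M = P·e = 7.41 × 12.5 = 92.625 kip·in.
Critical point at (x, y) = (3, 6.25) from centroid. f_tx = M·y/J = 1.052 kip/in; f_ty = M·x/J = 0.5047 kip/in.
Resultant f_max = √[f_tx² + (f_v + f_ty)²] = √[1.052² + (0.2964 + 0.5047)²] = 1.322 kip/in.
Capacity per unit length: r_n/Ω = (1/2.0) × 0.6 × 80 × (0.707 × 0.1875) = 3.181 kip/in.
1.322 ≤ 3.181 → adequate.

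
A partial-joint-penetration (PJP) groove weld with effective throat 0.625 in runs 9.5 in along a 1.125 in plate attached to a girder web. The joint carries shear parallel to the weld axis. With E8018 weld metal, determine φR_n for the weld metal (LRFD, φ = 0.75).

φR_n ≈ 214 kips

E80XX → F_EXX = 80 ksi.
Effective throat (given) t_e = 0.625 in.
A_we = 0.625 × 9.5 = 5.938 in².
F_nw = 0.6 F_EXX = 48 ksi.
φR_n = 0.75 × 48 × 5.938 = 213.8 kips.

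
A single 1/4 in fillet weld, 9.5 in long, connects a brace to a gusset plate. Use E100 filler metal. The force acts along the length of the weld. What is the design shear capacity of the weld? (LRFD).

E100XX → F_EXX = 100 ksi.
Effective throat t_e = 0.707 × 0.25 = 0.1767 in.
Total length L = 9.5 in; A_we = 0.1767 × 9.5 = 1.679 in².
F_nw = 0.6 F_EXX = 0.6 × 100 = 60 ksi.
φR_n = 0.75 × 60 × 1.679 = 75.56 kip.

φR_n ≈ 75.6 kip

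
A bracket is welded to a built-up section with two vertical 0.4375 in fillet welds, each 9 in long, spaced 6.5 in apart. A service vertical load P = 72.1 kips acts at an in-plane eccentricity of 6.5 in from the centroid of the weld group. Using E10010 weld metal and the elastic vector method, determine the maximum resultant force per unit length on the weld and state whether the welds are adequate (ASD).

f_max ≈ 11.2 kip/in; NOT adequate

E100XX → F_EXX = 100 ksi.
Total weld length L_w = 18 in. Treat welds as unit-width lines.
Polar moment about centroid: J = 2[d³/12 + d(b/2)²] = 2[9³/12 + 9×3.25²] = 311.6 in³.
Direct shear f_v = P/L_w = 72.1 / 18 = 4.006 kip/in (vertical).
Torsion M = P·e = 72.1 × 6.5 = 468.65 kip·in.
Critical point at (x, y) = (3.25, 4.5) from centroid. f_tx = M·y/J = 6.768 kip/in; f_ty = M·x/J = 4.888 kip/in.
Resultant f_max = √[f_tx² + (f_v + f_ty)²] = √[6.768² + (4.006 + 4.888)²] = 11.18 kip/in.
Capacity per unit length: r_n/Ω = (1/2.0) × 0.6 × 100 × (0.707 × 0.4375) = 9.279 kip/in.
11.18 > 9.279 → NOT adequate.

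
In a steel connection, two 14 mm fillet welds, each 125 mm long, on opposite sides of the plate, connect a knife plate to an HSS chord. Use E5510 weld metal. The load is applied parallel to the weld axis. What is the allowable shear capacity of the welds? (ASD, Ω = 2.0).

E55XX → F_EXX = 550 MPa.
Effective throat t_e = 0.707 × 14 = 9.898 mm.
Total length L = 250 mm; A_we = 9.898 × 250 = 2474 mm².
F_nw = 0.6 F_EXX = 0.6 × 550 = 330 MPa.
R_n = 330 × 2474 × 10⁻³ = 816.6 kN; R_n/Ω = 816.6/2.0 = 408.3 kN.

R_n/Ω ≈ 408 kN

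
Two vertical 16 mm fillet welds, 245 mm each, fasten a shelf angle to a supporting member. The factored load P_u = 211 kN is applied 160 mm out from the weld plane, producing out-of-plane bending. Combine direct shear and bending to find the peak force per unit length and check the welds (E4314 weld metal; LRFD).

E43XX → F_EXX = 430 MPa.
L_w = 2 × 245 = 490 mm; section modulus (unit throat) S = 2 × L²/6 = 20010 mm².
Direct shear f_v = P/L_w = 211×10³/490 = 430.6 N/mm.
Moment M = P × e = 211×10³ × 160 = 33760000 N·mm; bending f_b = M/S = 1687 N/mm.
f_max = √(f_v² + f_b²) = √(430.6² + 1687²) = 1741 N/mm.
φr_n = 0.75 × 0.6 × 430 × (0.707 × 16) = 2189 N/mm → adequate.

f_max ≈ 1740 N/mm; adequate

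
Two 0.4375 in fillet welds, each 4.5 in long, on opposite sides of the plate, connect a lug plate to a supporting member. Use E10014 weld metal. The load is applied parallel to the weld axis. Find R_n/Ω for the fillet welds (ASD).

R_n/Ω ≈ 83.5 kips

E100XX → F_EXX = 100 ksi.
Effective throat t_e = 0.707 × 0.4375 = 0.3093 in.
Total length L = 9 in; A_we = 0.3093 × 9 = 2.784 in².
F_nw = 0.6 F_EXX = 0.6 × 100 = 60 ksi.
R_n = 60 × 2.784 = 167 kips; R_n/Ω = 167/2.0 = 83.51 kips.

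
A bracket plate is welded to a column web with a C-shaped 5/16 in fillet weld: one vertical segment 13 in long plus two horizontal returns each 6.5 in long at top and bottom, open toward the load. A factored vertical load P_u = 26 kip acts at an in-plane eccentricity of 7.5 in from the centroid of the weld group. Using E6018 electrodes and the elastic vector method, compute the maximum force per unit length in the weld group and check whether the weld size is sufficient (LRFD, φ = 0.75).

f_max ≈ 2.6 kip/in; adequate

E60XX → F_EXX = 60 ksi.
Total weld length L_w = 26 in. Treat welds as unit-width lines.
Centroid: x̄ = 2×6.5×3.25 / 26 = 1.625 in from the vertical weld.
Polar moment about centroid: J = I_x + I_y = [13³/12 + 2×6.5×6.5²] + [13×1.625² + 2(6.5³/12 + 6.5×1.625²)] = 846.8 in³.
Direct shear f_v = P/L_w = 26 / 26 = 1 kip/in (vertical).
Torsion M = P·e = 26 × 7.5 = 195 kip·in.
Critical point at (x, y) = (4.875, 6.5) from centroid. f_tx = M·y/J = 1.497 kip/in; f_ty = M·x/J = 1.123 kip/in.
Resultant f_max = √[f_tx² + (f_v + f_ty)²] = √[1.497² + (1 + 1.123)²] = 2.597 kip/in.
Capacity per unit length: φr_n = 0.75 × 0.6 × 60 × (0.707 × 0.3125) = 5.965 kip/in.
2.597 ≤ 5.965 → adequate.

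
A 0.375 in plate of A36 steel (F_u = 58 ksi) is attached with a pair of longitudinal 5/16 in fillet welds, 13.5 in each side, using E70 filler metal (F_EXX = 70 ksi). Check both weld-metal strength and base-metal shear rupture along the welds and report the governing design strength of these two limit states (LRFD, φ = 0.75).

t_e = 0.707 × 0.3125 = 0.2209 in; L = 27 in.
Weld metal: φR_n = 0.75 × 0.6 × 70 × 0.2209 × 27 = 187.9 kip.
Base metal (shear rupture): φR_n = 0.75 × 0.6 × 58 × 0.375 × 27 = 264.3 kip.
Governing: weld metal.

φR_n ≈ 188 kip (weld metal governs)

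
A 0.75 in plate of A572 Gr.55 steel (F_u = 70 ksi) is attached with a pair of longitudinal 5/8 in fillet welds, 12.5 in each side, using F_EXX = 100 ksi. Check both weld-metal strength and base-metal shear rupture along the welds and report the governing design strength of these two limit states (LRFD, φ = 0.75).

t_e = 0.707 × 0.625 = 0.4419 in; L = 25 in.
Weld metal: φR_n = 0.75 × 0.6 × 100 × 0.4419 × 25 = 497.1 kip.
Base metal (shear rupture): φR_n = 0.75 × 0.6 × 70 × 0.75 × 25 = 590.6 kip.
Governing: weld metal.

φR_n ≈ 497 kip (weld metal governs)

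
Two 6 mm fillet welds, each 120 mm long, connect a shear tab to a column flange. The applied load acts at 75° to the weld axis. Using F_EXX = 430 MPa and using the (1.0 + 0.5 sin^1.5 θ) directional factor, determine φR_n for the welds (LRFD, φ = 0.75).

φR_n ≈ 291 kN

t_e = 0.707 × 6 = 4.242 mm; A_we = 4.242 × 240 = 1018 mm².
Directional factor: 1.0 + 0.5 sin^1.5(75°) = 1.475.
F_nw = 0.6 × 430 × 1.475 = 380.5 MPa.
φR_n = 0.75 × 380.5 × 1018 × 10⁻³ = 290.5 kN.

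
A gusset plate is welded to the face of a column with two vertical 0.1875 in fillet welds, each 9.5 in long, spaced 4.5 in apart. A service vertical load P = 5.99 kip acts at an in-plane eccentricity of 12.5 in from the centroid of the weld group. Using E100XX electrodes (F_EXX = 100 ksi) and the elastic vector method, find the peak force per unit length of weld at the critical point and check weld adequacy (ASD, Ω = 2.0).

Total weld length L_w = 19 in. Treat welds as unit-width lines.
Polar moment about centroid: J = 2[d³/12 + d(b/2)²] = 2[9.5³/12 + 9.5×2.25²] = 239.1 in³.
Direct shear f_v = P/L_w = 5.99 / 19 = 0.3153 kip/in (vertical).
Torsion M = P·e = 5.99 × 12.5 = 74.875 kip·in.
Critical point at (x, y) = (2.25, 4.75) from centroid. f_tx = M·y/J = 1.488 kip/in; f_ty = M·x/J = 0.7046 kip/in.
Resultant f_max = √[f_tx² + (f_v + f_ty)²] = √[1.488² + (0.3153 + 0.7046)²] = 1.804 kip/in.
Capacity per unit length: r_n/Ω = (1/2.0) × 0.6 × 100 × (0.707 × 0.1875) = 3.977 kip/in.
1.804 ≤ 3.977 → adequate.

f_max ≈ 1.8 kip/in; adequate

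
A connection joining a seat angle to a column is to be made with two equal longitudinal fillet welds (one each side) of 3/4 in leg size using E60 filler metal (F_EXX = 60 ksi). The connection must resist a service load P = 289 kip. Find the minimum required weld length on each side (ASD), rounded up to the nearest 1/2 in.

L = 15.5 in on each side

Throat t_e = 0.707 × 0.75 = 0.5302 in.
r_n/Ω = (0.6 × 60 × 0.5302) / 2.0 = 9.544 kip/in.
L_req = P / (r_n/Ω) = 289 / 9.544 = 30.28 in total.
Per side: 30.28 / 2 = 15.14 in.
Round up → use L = 15.5 in on each side.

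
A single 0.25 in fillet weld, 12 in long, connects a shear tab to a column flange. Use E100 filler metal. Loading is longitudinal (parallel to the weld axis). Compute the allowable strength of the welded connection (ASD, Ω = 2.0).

E100XX → F_EXX = 100 ksi.
Effective throat t_e = 0.707 × 0.25 = 0.1767 in.
Total length L = 12 in; A_we = 0.1767 × 12 = 2.121 in².
F_nw = 0.6 F_EXX = 0.6 × 100 = 60 ksi.
R_n = 60 × 2.121 = 127.3 kip; R_n/Ω = 127.3/2.0 = 63.63 kip.

R_n/Ω ≈ 63.6 kip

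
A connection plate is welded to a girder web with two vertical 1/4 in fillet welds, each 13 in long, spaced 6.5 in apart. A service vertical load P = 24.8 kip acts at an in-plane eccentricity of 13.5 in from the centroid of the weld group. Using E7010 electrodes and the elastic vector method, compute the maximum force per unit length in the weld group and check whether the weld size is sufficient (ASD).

E70XX → F_EXX = 70 ksi.
Total weld length L_w = 26 in. Treat welds as unit-width lines.
Polar moment about centroid: J = 2[d³/12 + d(b/2)²] = 2[13³/12 + 13×3.25²] = 640.8 in³.
Direct shear f_v = P/L_w = 24.8 / 26 = 0.9538 kip/in (vertical).
Torsion M = P·e = 24.8 × 13.5 = 334.8 kip·in.
Critical point at (x, y) = (3.25, 6.5) from centroid. f_tx = M·y/J = 3.396 kip/in; f_ty = M·x/J = 1.698 kip/in.
Resultant f_max = √[f_tx² + (f_v + f_ty)²] = √[3.396² + (0.9538 + 1.698)²] = 4.309 kip/in.
Capacity per unit length: r_n/Ω = (1/2.0) × 0.6 × 70 × (0.707 × 0.25) = 3.712 kip/in.
4.309 > 3.712 → NOT adequate.

f_max ≈ 4.31 kip/in; NOT adequate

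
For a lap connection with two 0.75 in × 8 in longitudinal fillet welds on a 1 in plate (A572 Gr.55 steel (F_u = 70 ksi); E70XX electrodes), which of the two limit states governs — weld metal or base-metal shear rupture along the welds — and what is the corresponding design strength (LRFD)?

φR_n ≈ 267 kip (weld metal governs)

E70XX → F_EXX = 70 ksi.
t_e = 0.707 × 0.75 = 0.5302 in; L = 16 in.
Weld metal: φR_n = 0.75 × 0.6 × 70 × 0.5302 × 16 = 267.2 kip.
Base metal (shear rupture): φR_n = 0.75 × 0.6 × 70 × 1 × 16 = 504 kip.
Governing: weld metal.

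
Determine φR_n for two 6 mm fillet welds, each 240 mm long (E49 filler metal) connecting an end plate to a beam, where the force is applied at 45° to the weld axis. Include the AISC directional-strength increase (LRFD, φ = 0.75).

φR_n ≈ 582 kN

E49XX → F_EXX = 490 MPa.
t_e = 0.707 × 6 = 4.242 mm; A_we = 4.242 × 480 = 2036 mm².
Directional factor: 1.0 + 0.5 sin^1.5(45°) = 1.297.
F_nw = 0.6 × 490 × 1.297 = 381.4 MPa.
φR_n = 0.75 × 381.4 × 2036 × 10⁻³ = 582.5 kN.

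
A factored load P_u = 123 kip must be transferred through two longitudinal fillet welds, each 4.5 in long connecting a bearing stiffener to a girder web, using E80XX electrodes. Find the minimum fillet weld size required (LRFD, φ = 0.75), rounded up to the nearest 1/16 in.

E80XX → F_EXX = 80 ksi.
Total weld length L = 9 in.
Required throat t_e = P_u / (φ × 0.6 F_EXX × L) = 123 / (0.75 × 0.6 × 80 × 9) = 0.3796 in.
Required leg w = t_e / 0.707 = 0.537 in → use 9/16 in.

w = 9/16 in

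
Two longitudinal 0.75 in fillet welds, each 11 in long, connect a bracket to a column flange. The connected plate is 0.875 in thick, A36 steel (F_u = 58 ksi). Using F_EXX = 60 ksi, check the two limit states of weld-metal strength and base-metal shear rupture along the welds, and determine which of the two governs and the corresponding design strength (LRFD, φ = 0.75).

t_e = 0.707 × 0.75 = 0.5302 in; L = 22 in.
Weld metal: φR_n = 0.75 × 0.6 × 60 × 0.5302 × 22 = 315 kips.
Base metal (shear rupture): φR_n = 0.75 × 0.6 × 58 × 0.875 × 22 = 502.4 kips.
Governing: weld metal.

φR_n ≈ 315 kips (weld metal governs)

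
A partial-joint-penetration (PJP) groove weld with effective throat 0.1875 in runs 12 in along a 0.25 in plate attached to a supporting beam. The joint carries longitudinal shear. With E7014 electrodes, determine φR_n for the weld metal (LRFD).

φR_n ≈ 70.9 kips

E70XX → F_EXX = 70 ksi.
Effective throat (given) t_e = 0.1875 in.
A_we = 0.1875 × 12 = 2.25 in².
F_nw = 0.6 F_EXX = 42 ksi.
φR_n = 0.75 × 42 × 2.25 = 70.88 kips.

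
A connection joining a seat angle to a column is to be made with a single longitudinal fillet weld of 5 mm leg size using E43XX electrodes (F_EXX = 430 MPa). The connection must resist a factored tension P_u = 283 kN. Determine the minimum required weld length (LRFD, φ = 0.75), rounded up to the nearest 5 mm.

Throat t_e = 0.707 × 5 = 3.535 mm.
φr_n = 0.75 × 0.6 × 430 × 3.535 × 10⁻³ = 0.684 kN/mm.
L_req = P_u / φr_n = 283 / 0.684 = 413.7 mm total.
Round up → use L = 415 mm.

L = 415 mm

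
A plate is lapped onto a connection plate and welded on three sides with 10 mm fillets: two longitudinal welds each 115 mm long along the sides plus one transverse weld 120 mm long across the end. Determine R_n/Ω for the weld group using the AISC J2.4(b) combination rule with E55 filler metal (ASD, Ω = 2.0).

R_n/Ω ≈ 438 kN

E55XX → F_EXX = 550 MPa.
t_e = 0.707 × 10 = 7.07 mm.
R_nwl = 0.6 × 550 × 7.07 × 230 × 10⁻³ = 536.6 kN (longitudinal, 2 welds).
R_nwt = 0.6 × 550 × 7.07 × 120 × 10⁻³ = 280 kN (transverse, base value).
(i) R_nwl + R_nwt = 816.6 kN; (ii) 0.85 R_nwl + 1.5 R_nwt = 876.1 kN.
R_n = max = 876.1 kN [governs: (ii)]; R_n/Ω = 438 kN.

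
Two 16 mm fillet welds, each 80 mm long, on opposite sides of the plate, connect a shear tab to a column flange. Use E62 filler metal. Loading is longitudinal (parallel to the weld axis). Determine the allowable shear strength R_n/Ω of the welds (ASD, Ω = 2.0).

E62XX → F_EXX = 620 MPa.
Effective throat t_e = 0.707 × 16 = 11.31 mm.
Total length L = 160 mm; A_we = 11.31 × 160 = 1810 mm².
F_nw = 0.6 F_EXX = 0.6 × 620 = 372 MPa.
R_n = 372 × 1810 × 10⁻³ = 673.3 kN; R_n/Ω = 673.3/2.0 = 336.6 kN.

R_n/Ω ≈ 337 kN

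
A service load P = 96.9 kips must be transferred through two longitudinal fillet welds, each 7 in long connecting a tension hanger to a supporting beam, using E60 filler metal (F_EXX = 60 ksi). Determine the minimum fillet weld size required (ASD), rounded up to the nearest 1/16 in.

w = 9/16 in

Total weld length L = 14 in.
Required throat t_e = P × Ω / (0.6 F_EXX × L) = 96.9 × 2.0 / (0.6 × 60 × 14) = 0.3845 in.
Required leg w = t_e / 0.707 = 0.5439 in → use 9/16 in.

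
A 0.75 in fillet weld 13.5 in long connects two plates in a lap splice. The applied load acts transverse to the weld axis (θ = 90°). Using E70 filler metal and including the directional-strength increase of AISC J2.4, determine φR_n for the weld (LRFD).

φR_n ≈ 338 kip

E70XX → F_EXX = 70 ksi.
t_e = 0.707 × 0.75 = 0.5302 in; A_we = 0.5302 × 13.5 = 7.158 in².
Directional factor: 1.0 + 0.5 sin^1.5(90°) = 1.5.
F_nw = 0.6 × 70 × 1.5 = 63 ksi.
φR_n = 0.75 × 63 × 7.158 = 338.2 kip.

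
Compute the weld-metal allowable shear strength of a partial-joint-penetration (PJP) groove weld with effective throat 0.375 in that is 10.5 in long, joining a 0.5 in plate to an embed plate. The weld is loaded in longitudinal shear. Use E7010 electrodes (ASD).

R_n/Ω ≈ 82.7 kip

E70XX → F_EXX = 70 ksi.
Effective throat (given) t_e = 0.375 in.
A_we = 0.375 × 10.5 = 3.938 in².
F_nw = 0.6 F_EXX = 42 ksi.
R_n/Ω = (42 × 3.938) / 2.0 = 82.69 kip.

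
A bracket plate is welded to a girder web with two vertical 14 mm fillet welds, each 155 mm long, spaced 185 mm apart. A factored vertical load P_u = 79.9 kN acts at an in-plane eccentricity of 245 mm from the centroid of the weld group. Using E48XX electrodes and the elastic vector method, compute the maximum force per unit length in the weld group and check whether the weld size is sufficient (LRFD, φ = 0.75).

E48XX → F_EXX = 480 MPa.
Total weld length L_w = 310 mm. Treat welds as unit-width lines.
Polar moment about centroid: J = 2[d³/12 + d(b/2)²] = 2[155³/12 + 155×92.5²] = 3273000 mm³.
Direct shear f_v = P/L_w = 79.9×10³ / 310 = 257.7 N/mm (vertical).
Torsion M = P·e = 79.9×10³ × 245 = 19576000 N·mm.
Critical point at (x, y) = (92.5, 77.5) from centroid. f_tx = M·y/J = 463.5 N/mm; f_ty = M·x/J = 553.2 N/mm.
Resultant f_max = √[f_tx² + (f_v + f_ty)²] = √[463.5² + (257.7 + 553.2)²] = 934.1 N/mm.
Capacity per unit length: φr_n = 0.75 × 0.6 × 480 × (0.707 × 14) = 2138 N/mm.
934.1 ≤ 2138 → adequate.

f_max ≈ 934 N/mm; adequate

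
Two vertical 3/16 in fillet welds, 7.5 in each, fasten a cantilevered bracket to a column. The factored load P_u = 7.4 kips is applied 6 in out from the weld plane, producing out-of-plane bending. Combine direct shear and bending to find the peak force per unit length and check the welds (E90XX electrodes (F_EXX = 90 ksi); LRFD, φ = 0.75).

L_w = 2 × 7.5 = 15 in; section modulus (unit throat) S = 2 × L²/6 = 18.75 in².
Direct shear f_v = P/L_w = 7.4/15 = 0.4933 kip/in.
Moment M = P × e = 7.4 × 6 = 44.4 kip·in; bending f_b = M/S = 2.368 kip/in.
f_max = √(f_v² + f_b²) = √(0.4933² + 2.368²) = 2.419 kip/in.
φr_n = 0.75 × 0.6 × 90 × (0.707 × 0.1875) = 5.369 kip/in → adequate.

f_max ≈ 2.42 kip/in; adequate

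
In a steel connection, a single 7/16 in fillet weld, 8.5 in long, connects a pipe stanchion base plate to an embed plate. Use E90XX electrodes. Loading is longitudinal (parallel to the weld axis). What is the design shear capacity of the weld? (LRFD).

φR_n ≈ 106 kips

E90XX → F_EXX = 90 ksi.
Effective throat t_e = 0.707 × 0.4375 = 0.3093 in.
Total length L = 8.5 in; A_we = 0.3093 × 8.5 = 2.629 in².
F_nw = 0.6 F_EXX = 0.6 × 90 = 54 ksi.
φR_n = 0.75 × 54 × 2.629 = 106.5 kips.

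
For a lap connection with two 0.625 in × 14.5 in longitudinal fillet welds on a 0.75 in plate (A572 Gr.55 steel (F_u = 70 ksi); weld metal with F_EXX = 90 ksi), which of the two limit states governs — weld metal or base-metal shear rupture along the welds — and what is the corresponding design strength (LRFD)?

φR_n ≈ 519 kips (weld metal governs)

t_e = 0.707 × 0.625 = 0.4419 in; L = 29 in.
Weld metal: φR_n = 0.75 × 0.6 × 90 × 0.4419 × 29 = 519 kips.
Base metal (shear rupture): φR_n = 0.75 × 0.6 × 70 × 0.75 × 29 = 685.1 kips.
Governing: weld metal.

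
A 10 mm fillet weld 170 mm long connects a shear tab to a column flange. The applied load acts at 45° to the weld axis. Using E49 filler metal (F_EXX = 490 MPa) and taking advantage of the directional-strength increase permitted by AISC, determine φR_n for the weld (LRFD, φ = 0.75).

φR_n ≈ 344 kN

t_e = 0.707 × 10 = 7.07 mm; A_we = 7.07 × 170 = 1202 mm².
Directional factor: 1.0 + 0.5 sin^1.5(45°) = 1.297.
F_nw = 0.6 × 490 × 1.297 = 381.4 MPa.
φR_n = 0.75 × 381.4 × 1202 × 10⁻³ = 343.8 kN.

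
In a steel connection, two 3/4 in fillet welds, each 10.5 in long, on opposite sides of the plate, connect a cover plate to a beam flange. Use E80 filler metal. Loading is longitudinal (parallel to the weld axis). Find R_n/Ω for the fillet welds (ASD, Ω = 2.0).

E80XX → F_EXX = 80 ksi.
Effective throat t_e = 0.707 × 0.75 = 0.5302 in.
Total length L = 21 in; A_we = 0.5302 × 21 = 11.14 in².
F_nw = 0.6 F_EXX = 0.6 × 80 = 48 ksi.
R_n = 48 × 11.14 = 534.5 kips; R_n/Ω = 534.5/2.0 = 267.2 kips.

R_n/Ω ≈ 267 kips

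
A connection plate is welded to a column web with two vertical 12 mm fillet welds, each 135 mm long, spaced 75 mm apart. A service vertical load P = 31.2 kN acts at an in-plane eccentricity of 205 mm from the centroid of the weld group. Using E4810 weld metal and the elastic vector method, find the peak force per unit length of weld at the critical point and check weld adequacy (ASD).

f_max ≈ 689 N/mm; adequate

E48XX → F_EXX = 480 MPa.
Total weld length L_w = 270 mm. Treat welds as unit-width lines.
Polar moment about centroid: J = 2[d³/12 + d(b/2)²] = 2[135³/12 + 135×37.5²] = 789800 mm³.
Direct shear f_v = P/L_w = 31.2×10³ / 270 = 115.6 N/mm (vertical).
Torsion M = P·e = 31.2×10³ × 205 = 6396000 N·mm.
Critical point at (x, y) = (37.5, 67.5) from centroid. f_tx = M·y/J = 546.7 N/mm; f_ty = M·x/J = 303.7 N/mm.
Resultant f_max = √[f_tx² + (f_v + f_ty)²] = √[546.7² + (115.6 + 303.7)²] = 688.9 N/mm.
Capacity per unit length: r_n/Ω = (1/2.0) × 0.6 × 480 × (0.707 × 12) = 1222 N/mm.
688.9 ≤ 1222 → adequate.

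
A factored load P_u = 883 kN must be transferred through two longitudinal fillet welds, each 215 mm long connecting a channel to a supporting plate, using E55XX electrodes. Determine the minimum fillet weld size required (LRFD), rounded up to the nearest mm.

w = 12 mm

E55XX → F_EXX = 550 MPa.
Total weld length L = 430 mm.
Required throat t_e = P_u / (φ × 0.6 F_EXX × L) = 883 / (0.75 × 0.6 × 550 × 430 × 10⁻³) = 8.297 mm.
Required leg w = t_e / 0.707 = 11.74 mm → use 12 mm.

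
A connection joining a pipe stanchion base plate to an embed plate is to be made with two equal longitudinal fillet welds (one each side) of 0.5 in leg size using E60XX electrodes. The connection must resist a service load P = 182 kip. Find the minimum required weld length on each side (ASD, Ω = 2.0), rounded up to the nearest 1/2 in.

L = 14.5 in on each side

E60XX → F_EXX = 60 ksi.
Throat t_e = 0.707 × 0.5 = 0.3535 in.
r_n/Ω = (0.6 × 60 × 0.3535) / 2.0 = 6.363 kip/in.
L_req = P / (r_n/Ω) = 182 / 6.363 = 28.6 in total.
Per side: 28.6 / 2 = 14.3 in.
Round up → use L = 14.5 in on each side.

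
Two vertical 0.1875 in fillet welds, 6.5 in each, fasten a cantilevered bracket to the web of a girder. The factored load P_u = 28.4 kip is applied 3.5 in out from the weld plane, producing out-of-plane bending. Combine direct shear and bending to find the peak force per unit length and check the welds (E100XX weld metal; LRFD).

E100XX → F_EXX = 100 ksi.
L_w = 2 × 6.5 = 13 in; section modulus (unit throat) S = 2 × L²/6 = 14.08 in².
Direct shear f_v = P/L_w = 28.4/13 = 2.185 kip/in.
Moment M = P × e = 28.4 × 3.5 = 99.4 kip·in; bending f_b = M/S = 7.058 kip/in.
f_max = √(f_v² + f_b²) = √(2.185² + 7.058²) = 7.388 kip/in.
φr_n = 0.75 × 0.6 × 100 × (0.707 × 0.1875) = 5.965 kip/in → NOT adequate.

f_max ≈ 7.39 kip/in; NOT adequate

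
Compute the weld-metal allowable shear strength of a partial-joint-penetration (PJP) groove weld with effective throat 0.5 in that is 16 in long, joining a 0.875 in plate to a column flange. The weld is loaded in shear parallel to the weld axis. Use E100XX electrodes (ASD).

R_n/Ω ≈ 240 kip

E100XX → F_EXX = 100 ksi.
Effective throat (given) t_e = 0.5 in.
A_we = 0.5 × 16 = 8 in².
F_nw = 0.6 F_EXX = 60 ksi.
R_n/Ω = (60 × 8) / 2.0 = 240 kip.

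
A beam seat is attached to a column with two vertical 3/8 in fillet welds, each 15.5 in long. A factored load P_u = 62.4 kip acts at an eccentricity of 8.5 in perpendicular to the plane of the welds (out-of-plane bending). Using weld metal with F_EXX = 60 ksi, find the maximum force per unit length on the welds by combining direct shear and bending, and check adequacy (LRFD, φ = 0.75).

f_max ≈ 6.92 kip/in; adequate

L_w = 2 × 15.5 = 31 in; section modulus (unit throat) S = 2 × L²/6 = 80.08 in².
Direct shear f_v = P/L_w = 62.4/31 = 2.013 kip/in.
Moment M = P × e = 62.4 × 8.5 = 530.4 kip·in; bending f_b = M/S = 6.623 kip/in.
f_max = √(f_v² + f_b²) = √(2.013² + 6.623²) = 6.922 kip/in.
φr_n = 0.75 × 0.6 × 60 × (0.707 × 0.375) = 7.158 kip/in → adequate.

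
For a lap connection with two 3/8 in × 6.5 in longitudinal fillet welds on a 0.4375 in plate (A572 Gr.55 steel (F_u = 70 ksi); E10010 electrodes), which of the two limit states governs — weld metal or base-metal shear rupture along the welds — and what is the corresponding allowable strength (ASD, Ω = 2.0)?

E100XX → F_EXX = 100 ksi.
t_e = 0.707 × 0.375 = 0.2651 in; L = 13 in.
Weld metal: R_n/Ω = (1/2.0) × 0.6 × 100 × 0.2651 × 13 = 103.4 kip.
Base metal (shear rupture): R_n/Ω = (1/2.0) × 0.6 × 70 × 0.4375 × 13 = 119.4 kip.
Governing: weld metal.

R_n/Ω ≈ 103 kip (weld metal governs)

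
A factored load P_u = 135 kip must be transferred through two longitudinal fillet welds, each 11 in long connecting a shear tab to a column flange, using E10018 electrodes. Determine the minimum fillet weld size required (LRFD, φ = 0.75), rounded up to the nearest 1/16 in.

w = 1/4 in

E100XX → F_EXX = 100 ksi.
Total weld length L = 22 in.
Required throat t_e = P_u / (φ × 0.6 F_EXX × L) = 135 / (0.75 × 0.6 × 100 × 22) = 0.1364 in.
Required leg w = t_e / 0.707 = 0.1929 in → use 1/4 in.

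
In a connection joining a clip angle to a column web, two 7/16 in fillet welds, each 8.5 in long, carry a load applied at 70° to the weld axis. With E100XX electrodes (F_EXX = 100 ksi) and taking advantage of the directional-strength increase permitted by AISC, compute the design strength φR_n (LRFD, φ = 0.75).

t_e = 0.707 × 0.4375 = 0.3093 in; A_we = 0.3093 × 17 = 5.258 in².
Directional factor: 1.0 + 0.5 sin^1.5(70°) = 1.455.
F_nw = 0.6 × 100 × 1.455 = 87.33 ksi.
φR_n = 0.75 × 87.33 × 5.258 = 344.4 kip.

φR_n ≈ 344 kip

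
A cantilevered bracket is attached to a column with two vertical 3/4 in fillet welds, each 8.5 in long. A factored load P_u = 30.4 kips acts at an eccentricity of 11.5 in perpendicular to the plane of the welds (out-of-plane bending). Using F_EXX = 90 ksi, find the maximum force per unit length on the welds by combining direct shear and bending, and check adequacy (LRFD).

L_w = 2 × 8.5 = 17 in; section modulus (unit throat) S = 2 × L²/6 = 24.08 in².
Direct shear f_v = P/L_w = 30.4/17 = 1.788 kip/in.
Moment M = P × e = 30.4 × 11.5 = 349.6 kip·in; bending f_b = M/S = 14.52 kip/in.
f_max = √(f_v² + f_b²) = √(1.788² + 14.52²) = 14.63 kip/in.
φr_n = 0.75 × 0.6 × 90 × (0.707 × 0.75) = 21.48 kip/in → adequate.

f_max ≈ 14.6 kip/in; adequate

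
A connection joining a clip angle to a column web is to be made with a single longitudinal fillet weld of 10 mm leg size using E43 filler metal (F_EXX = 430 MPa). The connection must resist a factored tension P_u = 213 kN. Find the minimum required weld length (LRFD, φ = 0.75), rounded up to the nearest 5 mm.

Throat t_e = 0.707 × 10 = 7.07 mm.
φr_n = 0.75 × 0.6 × 430 × 7.07 × 10⁻³ = 1.368 kN/mm.
L_req = P_u / φr_n = 213 / 1.368 = 155.7 mm total.
Round up → use L = 160 mm.

L = 160 mm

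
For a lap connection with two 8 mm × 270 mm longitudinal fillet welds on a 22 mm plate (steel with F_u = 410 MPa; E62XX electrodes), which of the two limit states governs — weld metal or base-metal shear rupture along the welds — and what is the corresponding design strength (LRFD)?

φR_n ≈ 852 kN (weld metal governs)

E62XX → F_EXX = 620 MPa.
t_e = 0.707 × 8 = 5.656 mm; L = 540 mm.
Weld metal: φR_n = 0.75 × 0.6 × 620 × 5.656 × 540 × 10⁻³ = 852.1 kN.
Base metal (shear rupture): φR_n = 0.75 × 0.6 × 410 × 22 × 540 × 10⁻³ = 2192 kN.
Governing: weld metal.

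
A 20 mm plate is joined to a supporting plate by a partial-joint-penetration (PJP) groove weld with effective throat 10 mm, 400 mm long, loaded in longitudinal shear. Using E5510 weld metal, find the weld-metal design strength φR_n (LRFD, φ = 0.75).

φR_n ≈ 990 kN

E55XX → F_EXX = 550 MPa.
Effective throat (given) t_e = 10 mm.
A_we = 10 × 400 = 4000 mm².
F_nw = 0.6 F_EXX = 330 MPa.
φR_n = 0.75 × 330 × 4000 × 10⁻³ = 990 kN.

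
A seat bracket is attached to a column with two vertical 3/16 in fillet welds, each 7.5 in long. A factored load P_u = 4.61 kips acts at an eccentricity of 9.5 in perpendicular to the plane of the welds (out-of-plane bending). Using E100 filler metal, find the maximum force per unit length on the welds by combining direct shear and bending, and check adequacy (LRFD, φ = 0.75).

f_max ≈ 2.36 kip/in; adequate

E100XX → F_EXX = 100 ksi.
L_w = 2 × 7.5 = 15 in; section modulus (unit throat) S = 2 × L²/6 = 18.75 in².
Direct shear f_v = P/L_w = 4.61/15 = 0.3073 kip/in.
Moment M = P × e = 4.61 × 9.5 = 43.795 kip·in; bending f_b = M/S = 2.336 kip/in.
f_max = √(f_v² + f_b²) = √(0.3073² + 2.336²) = 2.356 kip/in.
φr_n = 0.75 × 0.6 × 100 × (0.707 × 0.1875) = 5.965 kip/in → adequate.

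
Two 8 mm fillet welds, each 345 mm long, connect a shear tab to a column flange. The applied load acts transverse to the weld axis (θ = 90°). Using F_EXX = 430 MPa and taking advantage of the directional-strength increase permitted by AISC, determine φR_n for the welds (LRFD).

t_e = 0.707 × 8 = 5.656 mm; A_we = 5.656 × 690 = 3903 mm².
Directional factor: 1.0 + 0.5 sin^1.5(90°) = 1.5.
F_nw = 0.6 × 430 × 1.5 = 387 MPa.
φR_n = 0.75 × 387 × 3903 × 10⁻³ = 1133 kN.

φR_n ≈ 1130 kN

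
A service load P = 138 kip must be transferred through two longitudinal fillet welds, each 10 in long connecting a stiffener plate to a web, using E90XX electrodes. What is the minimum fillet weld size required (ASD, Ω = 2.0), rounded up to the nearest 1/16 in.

w = 3/8 in

E90XX → F_EXX = 90 ksi.
Total weld length L = 20 in.
Required throat t_e = P × Ω / (0.6 F_EXX × L) = 138 × 2.0 / (0.6 × 90 × 20) = 0.2556 in.
Required leg w = t_e / 0.707 = 0.3615 in → use 3/8 in.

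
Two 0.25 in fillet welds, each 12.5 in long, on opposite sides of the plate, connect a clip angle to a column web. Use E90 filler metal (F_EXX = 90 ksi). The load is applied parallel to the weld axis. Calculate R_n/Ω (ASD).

R_n/Ω ≈ 119 kip

Effective throat t_e = 0.707 × 0.25 = 0.1767 in.
Total length L = 25 in; A_we = 0.1767 × 25 = 4.419 in².
F_nw = 0.6 F_EXX = 0.6 × 90 = 54 ksi.
R_n = 54 × 4.419 = 238.6 kip; R_n/Ω = 238.6/2.0 = 119.3 kip.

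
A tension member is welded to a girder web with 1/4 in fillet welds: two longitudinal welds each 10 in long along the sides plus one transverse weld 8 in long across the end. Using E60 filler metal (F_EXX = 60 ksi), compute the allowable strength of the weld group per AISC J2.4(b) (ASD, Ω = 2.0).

t_e = 0.707 × 0.25 = 0.1767 in.
R_nwl = 0.6 × 60 × 0.1767 × 20 = 127.3 kip (longitudinal, 2 welds).
R_nwt = 0.6 × 60 × 0.1767 × 8 = 50.9 kip (transverse, base value).
(i) R_nwl + R_nwt = 178.2 kip; (ii) 0.85 R_nwl + 1.5 R_nwt = 184.5 kip.
R_n = max = 184.5 kip [governs: (ii)]; R_n/Ω = 92.26 kip.

R_n/Ω ≈ 92.3 kip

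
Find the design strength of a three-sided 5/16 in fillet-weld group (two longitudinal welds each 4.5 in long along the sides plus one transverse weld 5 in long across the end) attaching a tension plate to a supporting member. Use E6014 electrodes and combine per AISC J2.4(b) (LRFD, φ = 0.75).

φR_n ≈ 90.4 kips

E60XX → F_EXX = 60 ksi.
t_e = 0.707 × 0.3125 = 0.2209 in.
R_nwl = 0.6 × 60 × 0.2209 × 9 = 71.58 kips (longitudinal, 2 welds).
R_nwt = 0.6 × 60 × 0.2209 × 5 = 39.77 kips (transverse, base value).
(i) R_nwl + R_nwt = 111.4 kips; (ii) 0.85 R_nwl + 1.5 R_nwt = 120.5 kips.
R_n = max = 120.5 kips [governs: (ii)]; φR_n = 90.37 kips.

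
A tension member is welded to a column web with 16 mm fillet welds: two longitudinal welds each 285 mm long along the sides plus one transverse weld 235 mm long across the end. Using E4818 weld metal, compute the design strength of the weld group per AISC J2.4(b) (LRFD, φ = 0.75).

φR_n ≈ 2050 kN

E48XX → F_EXX = 480 MPa.
t_e = 0.707 × 16 = 11.31 mm.
R_nwl = 0.6 × 480 × 11.31 × 570 × 10⁻³ = 1857 kN (longitudinal, 2 welds).
R_nwt = 0.6 × 480 × 11.31 × 235 × 10⁻³ = 765.6 kN (transverse, base value).
(i) R_nwl + R_nwt = 2623 kN; (ii) 0.85 R_nwl + 1.5 R_nwt = 2727 kN.
R_n = max = 2727 kN [governs: (ii)]; φR_n = 2045 kN.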